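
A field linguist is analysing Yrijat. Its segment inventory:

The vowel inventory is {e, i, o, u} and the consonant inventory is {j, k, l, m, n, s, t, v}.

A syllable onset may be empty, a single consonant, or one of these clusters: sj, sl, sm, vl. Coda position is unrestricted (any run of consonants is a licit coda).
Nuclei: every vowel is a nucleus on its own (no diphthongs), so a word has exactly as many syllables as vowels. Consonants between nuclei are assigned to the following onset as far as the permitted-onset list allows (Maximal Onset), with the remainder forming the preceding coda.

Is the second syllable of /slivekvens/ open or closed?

closed

The vowels are i, e, e — 3 nuclei, so 3 syllables.
Between /i/ (V1) and /e/ (V2): just /v/ — single C goes to the following onset.
Between /e/ (V2) and /e/ (V3): /kv/; trying suffixes from longest down, /v/ is the first permitted one, so coda /k/ | onset /v/.
Result: sli.vek.vens.
Syllable 2 is /vek/ with coda /k/, so it is closed.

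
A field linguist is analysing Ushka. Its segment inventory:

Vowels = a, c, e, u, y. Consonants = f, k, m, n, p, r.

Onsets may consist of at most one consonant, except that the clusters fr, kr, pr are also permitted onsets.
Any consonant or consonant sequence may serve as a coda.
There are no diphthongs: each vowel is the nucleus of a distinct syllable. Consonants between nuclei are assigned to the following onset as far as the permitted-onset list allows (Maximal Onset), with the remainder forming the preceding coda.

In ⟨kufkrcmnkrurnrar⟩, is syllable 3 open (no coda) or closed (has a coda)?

The vowels are u, c, u, a — 4 nuclei, so 4 syllables.
V1 /u/ – V2 /c/: /fkr/ — longest licit onset from the right is /kr/, leaving /f/ as coda.
V2 /c/ – V3 /u/: /mnkr/ splits as /mn/ + /kr/ (/kr/ is the longest suffix that is a licit onset).
V3 /u/ – V4 /a/: /rnr/; trying suffixes from longest down, /r/ is the first permitted one, so coda /rn/ | onset /r/.
Result: kuf.krcmn.krurn.rar.
Syllable 3 is /krurn/ with coda /rn/, so it is closed.

closed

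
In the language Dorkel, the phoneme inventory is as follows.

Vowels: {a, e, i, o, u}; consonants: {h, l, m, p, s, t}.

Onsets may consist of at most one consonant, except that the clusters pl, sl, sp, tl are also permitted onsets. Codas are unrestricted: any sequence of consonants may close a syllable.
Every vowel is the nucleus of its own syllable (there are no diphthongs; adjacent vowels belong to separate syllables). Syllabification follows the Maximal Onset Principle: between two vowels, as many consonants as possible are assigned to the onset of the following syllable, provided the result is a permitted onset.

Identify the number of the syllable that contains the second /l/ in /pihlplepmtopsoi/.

The vowels are i, e, o, o, i — 5 nuclei, so 5 syllables.
σ1/σ2 boundary: /hlpl/; trying suffixes from longest down, /pl/ is the first permitted one, so coda /hl/ | onset /pl/.
σ2/σ3 boundary: /pmt/ — longest licit onset from the right is /t/, leaving /pm/ as coda.
σ3/σ4 boundary: /ps/; trying suffixes from longest down, /s/ is the first permitted one, so coda /p/ | onset /s/.
σ4/σ5 boundary: no consonants, so the boundary falls immediately after /o/.
So the parse is pihl.plepm.top.so.i.
The second /l/ is in the onset of syllable 2 (/plepm/).

2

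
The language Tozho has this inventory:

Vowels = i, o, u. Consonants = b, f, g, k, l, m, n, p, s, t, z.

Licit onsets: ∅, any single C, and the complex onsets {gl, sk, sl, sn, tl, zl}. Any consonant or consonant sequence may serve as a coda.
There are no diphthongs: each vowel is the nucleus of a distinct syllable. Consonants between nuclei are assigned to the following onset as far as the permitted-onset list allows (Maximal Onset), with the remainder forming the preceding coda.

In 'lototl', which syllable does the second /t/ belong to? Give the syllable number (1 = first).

2

The vowels are o, o — 2 nuclei, so 2 syllables.
/o…o/ gap (V1→V2): /t/ → onset of the next syllable (single consonants are always licit onsets).
Syllabification: lo.totl.
The second /t/ is in the coda of syllable 2 (/totl/).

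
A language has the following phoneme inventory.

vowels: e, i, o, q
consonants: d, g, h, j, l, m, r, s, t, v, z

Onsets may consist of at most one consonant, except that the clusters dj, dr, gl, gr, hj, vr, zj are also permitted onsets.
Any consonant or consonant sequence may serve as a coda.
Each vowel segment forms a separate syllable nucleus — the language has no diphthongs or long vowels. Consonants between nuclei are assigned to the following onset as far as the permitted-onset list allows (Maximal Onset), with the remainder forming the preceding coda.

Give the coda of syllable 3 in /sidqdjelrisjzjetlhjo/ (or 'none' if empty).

l

Vowels present: i, q, e, i, e, o; each is a nucleus, giving 6 syllables.
Between /i/ (V1) and /q/ (V2): just /d/ — single C goes to the following onset.
Between /q/ (V2) and /e/ (V3): /dj/ is a licit onset in full, so it all attaches to the next syllable.
Between /e/ (V3) and /i/ (V4): /lr/; trying suffixes from longest down, /r/ is the first permitted one, so coda /l/ | onset /r/.
Between /i/ (V4) and /e/ (V5): /sjzj/ splits as /sj/ + /zj/ (/zj/ is the longest suffix that is a licit onset).
Between /e/ (V5) and /o/ (V6): /tlhj/; trying suffixes from longest down, /hj/ is the first permitted one, so coda /tl/ | onset /hj/.
Syllabification: si.dq.djel.risj.zjetl.hjo.
Syllable 3 is /djel/: onset /dj/, nucleus /e/, coda /l/.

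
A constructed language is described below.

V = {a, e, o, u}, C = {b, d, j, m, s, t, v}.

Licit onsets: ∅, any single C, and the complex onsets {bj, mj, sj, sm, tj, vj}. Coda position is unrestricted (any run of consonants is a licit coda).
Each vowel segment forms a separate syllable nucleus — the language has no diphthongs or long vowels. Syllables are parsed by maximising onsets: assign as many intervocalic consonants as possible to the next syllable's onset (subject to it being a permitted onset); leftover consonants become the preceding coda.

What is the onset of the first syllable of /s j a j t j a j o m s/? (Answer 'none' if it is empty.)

The vowels are a, a, o — 3 nuclei, so 3 syllables.
/a…a/ gap (V1→V2): /jtj/; trying suffixes from longest down, /tj/ is the first permitted one, so coda /j/ | onset /tj/.
/a…o/ gap (V2→V3): /j/ → onset of the next syllable (single consonants are always licit onsets).
Result: sjaj.tja.joms.
Syllable 1 is /sjaj/: onset /sj/, nucleus /a/, coda /j/.

sj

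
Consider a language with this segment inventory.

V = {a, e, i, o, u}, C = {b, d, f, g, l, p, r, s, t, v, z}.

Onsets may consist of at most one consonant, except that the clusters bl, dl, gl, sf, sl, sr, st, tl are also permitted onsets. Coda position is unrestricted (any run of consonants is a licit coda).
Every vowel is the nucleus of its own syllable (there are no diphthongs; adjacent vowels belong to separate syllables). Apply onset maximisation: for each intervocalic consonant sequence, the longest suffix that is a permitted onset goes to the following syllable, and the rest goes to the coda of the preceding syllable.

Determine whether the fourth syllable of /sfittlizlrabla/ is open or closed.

The vowels are i, i, a, a — 4 nuclei, so 4 syllables.
σ1/σ2 boundary: /ttl/; trying suffixes from longest down, /tl/ is the first permitted one, so coda /t/ | onset /tl/.
σ2/σ3 boundary: cluster /zlr/ — the longest permitted-onset suffix is /r/; onset = /r/, preceding coda = /zl/.
σ3/σ4 boundary: cluster /bl/ — /bl/ is itself a permitted onset, so the whole cluster goes right; preceding coda = ∅.
Result: sfit.tlizl.ra.bla.
Syllable 4 is /bla/; it ends in its nucleus with no coda, so it is open.

open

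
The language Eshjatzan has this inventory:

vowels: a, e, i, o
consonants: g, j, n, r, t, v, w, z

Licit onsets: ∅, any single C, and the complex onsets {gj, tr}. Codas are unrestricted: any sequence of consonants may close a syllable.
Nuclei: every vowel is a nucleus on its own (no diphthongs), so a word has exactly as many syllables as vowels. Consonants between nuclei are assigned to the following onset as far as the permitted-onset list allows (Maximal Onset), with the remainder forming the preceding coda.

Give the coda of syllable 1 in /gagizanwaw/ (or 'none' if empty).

The vowels are a, i, a, a — 4 nuclei, so 4 syllables.
Between /a/ (V1) and /i/ (V2): /g/ is a single consonant, so it becomes the next onset.
Between /i/ (V2) and /a/ (V3): /z/ is a single consonant, so it becomes the next onset.
Between /a/ (V3) and /a/ (V4): /nw/; trying suffixes from longest down, /w/ is the first permitted one, so coda /n/ | onset /w/.
Syllabification: ga.gi.zan.waw.
Syllable 1 is /ga/: onset /g/, nucleus /a/, coda ∅.

none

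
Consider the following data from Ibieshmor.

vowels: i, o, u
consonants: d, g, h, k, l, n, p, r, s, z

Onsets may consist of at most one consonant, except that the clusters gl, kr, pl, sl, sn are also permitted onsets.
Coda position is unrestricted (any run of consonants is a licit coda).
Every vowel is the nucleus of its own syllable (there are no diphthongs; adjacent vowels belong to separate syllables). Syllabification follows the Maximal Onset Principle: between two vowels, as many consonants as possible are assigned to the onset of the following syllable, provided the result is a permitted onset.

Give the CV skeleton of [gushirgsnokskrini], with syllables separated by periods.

CVC.CVCC.CCVCC.CCV.CV

Nuclei (vowels): u, i, o, i, i → 5 syllables.
σ1/σ2 boundary: /sh/; trying suffixes from longest down, /h/ is the first permitted one, so coda /s/ | onset /h/.
σ2/σ3 boundary: /rgsn/ splits as /rg/ + /sn/ (/sn/ is the longest suffix that is a licit onset).
σ3/σ4 boundary: /kskr/ splits as /ks/ + /kr/ (/kr/ is the longest suffix that is a licit onset).
σ4/σ5 boundary: just /n/ — single C goes to the following onset.
So the parse is gus.hirg.snoks.kri.ni.
Mapping each syllable to C/V: /gus/ → CVC, /hirg/ → CVCC, /snoks/ → CCVCC, /kri/ → CCV, /ni/ → CV.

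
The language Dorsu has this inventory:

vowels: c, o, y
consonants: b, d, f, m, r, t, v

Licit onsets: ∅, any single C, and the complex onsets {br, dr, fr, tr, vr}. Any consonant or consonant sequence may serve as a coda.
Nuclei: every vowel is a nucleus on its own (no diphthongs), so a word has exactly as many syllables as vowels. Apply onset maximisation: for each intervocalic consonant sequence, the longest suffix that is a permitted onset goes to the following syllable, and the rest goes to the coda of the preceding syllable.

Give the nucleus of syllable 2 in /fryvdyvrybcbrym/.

y

Nuclei (vowels): y, y, y, c, y → 5 syllables.
The second nucleus (vowel 2 from the left) is /y/.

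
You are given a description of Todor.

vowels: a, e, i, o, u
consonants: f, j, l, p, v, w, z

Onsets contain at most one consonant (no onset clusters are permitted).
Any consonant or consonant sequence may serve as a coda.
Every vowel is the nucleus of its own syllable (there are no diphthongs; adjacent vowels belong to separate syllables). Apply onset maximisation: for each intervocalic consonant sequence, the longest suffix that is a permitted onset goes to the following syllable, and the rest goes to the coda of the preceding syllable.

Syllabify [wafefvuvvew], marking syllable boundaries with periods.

wa.fef.vuv.vew

Nuclei (vowels): a, e, u, e → 4 syllables.
σ1/σ2 boundary: /f/ → onset of the next syllable (single consonants are always licit onsets).
σ2/σ3 boundary: /fv/ — longest licit onset from the right is /v/, leaving /f/ as coda.
σ3/σ4 boundary: /vv/ — longest licit onset from the right is /v/, leaving /v/ as coda.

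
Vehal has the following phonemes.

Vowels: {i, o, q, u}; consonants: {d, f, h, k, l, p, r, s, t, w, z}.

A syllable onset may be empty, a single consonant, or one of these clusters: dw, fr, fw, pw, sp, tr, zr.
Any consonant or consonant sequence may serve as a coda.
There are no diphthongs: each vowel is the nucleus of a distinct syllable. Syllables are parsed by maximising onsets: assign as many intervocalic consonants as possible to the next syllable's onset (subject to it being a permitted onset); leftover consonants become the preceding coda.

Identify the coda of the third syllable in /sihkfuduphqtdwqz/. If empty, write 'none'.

The vowels are i, u, u, q, q — 5 nuclei, so 5 syllables.
/i…u/ gap (V1→V2): /hkf/; trying suffixes from longest down, /f/ is the first permitted one, so coda /hk/ | onset /f/.
/u…u/ gap (V2→V3): /d/ → onset of the next syllable (single consonants are always licit onsets).
/u…q/ gap (V3→V4): /ph/ — longest licit onset from the right is /h/, leaving /p/ as coda.
/q…q/ gap (V4→V5): /tdw/ splits as /t/ + /dw/ (/dw/ is the longest suffix that is a licit onset).
Syllabification: sihk.fu.dup.hqt.dwqz.
Syllable 3 is /dup/: onset /d/, nucleus /u/, coda /p/.

p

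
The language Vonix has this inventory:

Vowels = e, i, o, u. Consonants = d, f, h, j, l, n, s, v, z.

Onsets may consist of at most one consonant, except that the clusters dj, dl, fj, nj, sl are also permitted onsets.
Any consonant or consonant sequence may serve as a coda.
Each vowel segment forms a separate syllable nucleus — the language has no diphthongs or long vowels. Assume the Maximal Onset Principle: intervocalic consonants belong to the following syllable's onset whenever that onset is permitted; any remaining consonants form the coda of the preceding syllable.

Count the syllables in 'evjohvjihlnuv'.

The vowels are e, o, i, u — 4 nuclei, so 4 syllables.

4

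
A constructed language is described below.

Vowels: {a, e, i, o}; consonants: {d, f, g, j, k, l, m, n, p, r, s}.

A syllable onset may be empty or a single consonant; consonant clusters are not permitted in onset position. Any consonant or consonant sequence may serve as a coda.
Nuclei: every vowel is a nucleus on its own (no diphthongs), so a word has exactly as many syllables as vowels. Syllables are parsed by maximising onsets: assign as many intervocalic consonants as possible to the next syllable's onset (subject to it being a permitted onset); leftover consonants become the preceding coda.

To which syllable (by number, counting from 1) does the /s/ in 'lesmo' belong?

The vowels are e, o — 2 nuclei, so 2 syllables.
Between /e/ (V1) and /o/ (V2): /sm/ — longest licit onset from the right is /m/, leaving /s/ as coda.
Result: les.mo.
The /s/ is in the coda of syllable 1 (/les/).

1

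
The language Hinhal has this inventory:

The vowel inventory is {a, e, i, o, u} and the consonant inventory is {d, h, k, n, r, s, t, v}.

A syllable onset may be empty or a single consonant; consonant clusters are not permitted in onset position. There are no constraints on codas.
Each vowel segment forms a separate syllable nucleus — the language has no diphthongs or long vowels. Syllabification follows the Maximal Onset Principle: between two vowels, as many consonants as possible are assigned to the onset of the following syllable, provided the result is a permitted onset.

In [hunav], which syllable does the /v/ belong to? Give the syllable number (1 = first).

Vowels present: u, a; each is a nucleus, giving 2 syllables.
Between /u/ (V1) and /a/ (V2): /n/ → onset of the next syllable (single consonants are always licit onsets).
Result: hu.nav.
The /v/ is in the coda of syllable 2 (/nav/).

2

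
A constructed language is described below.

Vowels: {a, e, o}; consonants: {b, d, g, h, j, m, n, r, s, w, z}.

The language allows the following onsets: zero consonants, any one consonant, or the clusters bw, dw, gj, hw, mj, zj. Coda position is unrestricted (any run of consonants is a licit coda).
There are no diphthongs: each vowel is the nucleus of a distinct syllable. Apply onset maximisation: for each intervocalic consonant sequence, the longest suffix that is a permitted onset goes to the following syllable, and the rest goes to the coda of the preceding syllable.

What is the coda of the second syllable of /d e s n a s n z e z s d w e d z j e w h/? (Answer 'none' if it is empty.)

sn

Vowels present: e, a, e, e, e; each is a nucleus, giving 5 syllables.
/e…a/ gap (V1→V2): /sn/ — longest licit onset from the right is /n/, leaving /s/ as coda.
/a…e/ gap (V2→V3): /snz/; trying suffixes from longest down, /z/ is the first permitted one, so coda /sn/ | onset /z/.
/e…e/ gap (V3→V4): /zsdw/; trying suffixes from longest down, /dw/ is the first permitted one, so coda /zs/ | onset /dw/.
/e…e/ gap (V4→V5): /dzj/ splits as /d/ + /zj/ (/zj/ is the longest suffix that is a licit onset).
Putting it together: des.nasn.zezs.dwed.zjewh.
Syllable 2 is /nasn/: onset /n/, nucleus /a/, coda /sn/.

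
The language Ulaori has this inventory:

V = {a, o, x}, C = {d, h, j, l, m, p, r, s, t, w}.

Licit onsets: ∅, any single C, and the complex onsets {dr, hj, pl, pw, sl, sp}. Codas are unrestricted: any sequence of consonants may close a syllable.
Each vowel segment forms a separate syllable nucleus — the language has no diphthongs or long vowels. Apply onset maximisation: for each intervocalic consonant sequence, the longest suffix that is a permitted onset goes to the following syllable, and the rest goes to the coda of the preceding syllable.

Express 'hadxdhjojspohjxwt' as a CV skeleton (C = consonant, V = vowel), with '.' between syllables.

Vowels present: a, x, o, o, x; each is a nucleus, giving 5 syllables.
σ1/σ2 boundary: just /d/ — single C goes to the following onset.
σ2/σ3 boundary: /dhj/ splits as /d/ + /hj/ (/hj/ is the longest suffix that is a licit onset).
σ3/σ4 boundary: /jsp/; trying suffixes from longest down, /sp/ is the first permitted one, so coda /j/ | onset /sp/.
σ4/σ5 boundary: cluster /hj/ — /hj/ is itself a permitted onset, so the whole cluster goes right; preceding coda = ∅.
So the parse is ha.dxd.hjoj.spo.hjxwt.
Mapping each syllable to C/V: /ha/ → CV, /dxd/ → CVC, /hjoj/ → CCVC, /spo/ → CCV, /hjxwt/ → CCVCC.

CV.CVC.CCVC.CCV.CCVCC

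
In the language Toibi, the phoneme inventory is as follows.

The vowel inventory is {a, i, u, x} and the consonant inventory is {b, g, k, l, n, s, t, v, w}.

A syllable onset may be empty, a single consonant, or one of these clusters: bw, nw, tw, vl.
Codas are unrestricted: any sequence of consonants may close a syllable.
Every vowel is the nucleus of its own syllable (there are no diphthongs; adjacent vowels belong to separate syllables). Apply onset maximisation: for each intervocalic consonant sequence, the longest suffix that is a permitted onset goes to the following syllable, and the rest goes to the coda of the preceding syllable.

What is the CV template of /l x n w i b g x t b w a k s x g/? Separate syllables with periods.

CV.CCVC.CVC.CCVC.CVC

Nuclei (vowels): x, i, x, a, x → 5 syllables.
V1 /x/ – V2 /i/: cluster /nw/ — /nw/ is itself a permitted onset, so the whole cluster goes right; preceding coda = ∅.
V2 /i/ – V3 /x/: cluster /bg/ — the longest permitted-onset suffix is /g/; onset = /g/, preceding coda = /b/.
V3 /x/ – V4 /a/: cluster /tbw/ — the longest permitted-onset suffix is /bw/; onset = /bw/, preceding coda = /t/.
V4 /a/ – V5 /x/: /ks/ splits as /k/ + /s/ (/s/ is the longest suffix that is a licit onset).
Syllabification: lx.nwib.gxt.bwak.sxg.
Mapping each syllable to C/V: /lx/ → CV, /nwib/ → CCVC, /gxt/ → CVC, /bwak/ → CCVC, /sxg/ → CVC.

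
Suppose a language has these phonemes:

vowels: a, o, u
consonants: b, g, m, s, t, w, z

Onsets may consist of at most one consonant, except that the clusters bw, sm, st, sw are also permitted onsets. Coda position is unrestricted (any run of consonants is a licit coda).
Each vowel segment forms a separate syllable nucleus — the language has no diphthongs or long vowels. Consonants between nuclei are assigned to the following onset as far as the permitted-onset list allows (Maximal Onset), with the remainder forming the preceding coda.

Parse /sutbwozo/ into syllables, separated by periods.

The vowels are u, o, o — 3 nuclei, so 3 syllables.
/u…o/ gap (V1→V2): /tbw/ — longest licit onset from the right is /bw/, leaving /t/ as coda.
/o…o/ gap (V2→V3): just /z/ — single C goes to the following onset.

sut.bwo.zo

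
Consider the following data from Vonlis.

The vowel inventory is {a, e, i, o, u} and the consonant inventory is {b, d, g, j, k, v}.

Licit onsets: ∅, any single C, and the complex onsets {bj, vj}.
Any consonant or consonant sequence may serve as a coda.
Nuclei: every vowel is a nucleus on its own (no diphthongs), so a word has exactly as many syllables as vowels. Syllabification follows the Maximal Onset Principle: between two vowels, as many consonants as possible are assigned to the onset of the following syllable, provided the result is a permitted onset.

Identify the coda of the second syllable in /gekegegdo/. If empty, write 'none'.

The vowels are e, e, e, o — 4 nuclei, so 4 syllables.
Between /e/ (V1) and /e/ (V2): /k/ is a single consonant, so it becomes the next onset.
Between /e/ (V2) and /e/ (V3): just /g/ — single C goes to the following onset.
Between /e/ (V3) and /o/ (V4): /gd/; trying suffixes from longest down, /d/ is the first permitted one, so coda /g/ | onset /d/.
Syllabification: ge.ke.geg.do.
Syllable 2 is /ke/: onset /k/, nucleus /e/, coda ∅.

none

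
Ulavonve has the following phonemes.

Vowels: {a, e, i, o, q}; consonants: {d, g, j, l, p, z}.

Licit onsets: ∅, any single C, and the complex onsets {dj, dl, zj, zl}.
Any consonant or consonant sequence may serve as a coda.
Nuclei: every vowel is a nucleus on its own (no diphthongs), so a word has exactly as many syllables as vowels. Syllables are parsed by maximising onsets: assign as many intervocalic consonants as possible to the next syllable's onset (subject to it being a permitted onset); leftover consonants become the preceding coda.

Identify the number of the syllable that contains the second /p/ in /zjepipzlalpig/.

Nuclei (vowels): e, i, a, i → 4 syllables.
σ1/σ2 boundary: /p/ → onset of the next syllable (single consonants are always licit onsets).
σ2/σ3 boundary: /pzl/ — longest licit onset from the right is /zl/, leaving /p/ as coda.
σ3/σ4 boundary: cluster /lp/ — the longest permitted-onset suffix is /p/; onset = /p/, preceding coda = /l/.
Syllabification: zje.pip.zlal.pig.
The second /p/ is in the coda of syllable 2 (/pip/).

2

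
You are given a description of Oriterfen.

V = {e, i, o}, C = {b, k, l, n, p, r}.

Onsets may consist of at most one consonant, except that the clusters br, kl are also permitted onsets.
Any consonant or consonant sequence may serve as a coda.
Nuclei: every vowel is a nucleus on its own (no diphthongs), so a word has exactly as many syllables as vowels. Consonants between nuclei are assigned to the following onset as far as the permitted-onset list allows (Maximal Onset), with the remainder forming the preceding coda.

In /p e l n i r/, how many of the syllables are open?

0

Nuclei (vowels): e, i → 2 syllables.
σ1/σ2 boundary: /ln/ splits as /l/ + /n/ (/n/ is the longest suffix that is a licit onset).
So the parse is pel.nir.
Classifying each syllable: /pel/ (closed), /nir/ (closed).
Open syllables: 0.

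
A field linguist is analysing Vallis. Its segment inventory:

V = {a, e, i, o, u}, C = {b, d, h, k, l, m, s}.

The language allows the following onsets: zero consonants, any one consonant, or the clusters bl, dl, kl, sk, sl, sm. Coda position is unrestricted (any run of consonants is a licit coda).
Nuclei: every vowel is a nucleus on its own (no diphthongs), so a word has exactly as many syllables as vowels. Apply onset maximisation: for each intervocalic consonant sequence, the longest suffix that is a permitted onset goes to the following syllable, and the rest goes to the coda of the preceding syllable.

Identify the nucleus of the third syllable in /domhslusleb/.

e

Vowels present: o, u, e; each is a nucleus, giving 3 syllables.
The third nucleus (vowel 3 from the left) is /e/.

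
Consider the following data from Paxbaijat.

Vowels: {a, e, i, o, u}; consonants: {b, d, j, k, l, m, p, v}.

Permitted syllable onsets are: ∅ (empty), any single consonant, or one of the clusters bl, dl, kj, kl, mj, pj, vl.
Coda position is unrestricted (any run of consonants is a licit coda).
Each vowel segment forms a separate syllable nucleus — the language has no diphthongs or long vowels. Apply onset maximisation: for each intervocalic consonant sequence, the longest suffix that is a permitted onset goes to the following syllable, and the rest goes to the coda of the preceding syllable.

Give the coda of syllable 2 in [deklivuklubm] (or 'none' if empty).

The vowels are e, i, u, u — 4 nuclei, so 4 syllables.
σ1/σ2 boundary: /kl/ is a licit onset in full, so it all attaches to the next syllable.
σ2/σ3 boundary: /v/ → onset of the next syllable (single consonants are always licit onsets).
σ3/σ4 boundary: cluster /kl/ — /kl/ is itself a permitted onset, so the whole cluster goes right; preceding coda = ∅.
Result: de.kli.vu.klubm.
Syllable 2 is /kli/: onset /kl/, nucleus /i/, coda ∅.

none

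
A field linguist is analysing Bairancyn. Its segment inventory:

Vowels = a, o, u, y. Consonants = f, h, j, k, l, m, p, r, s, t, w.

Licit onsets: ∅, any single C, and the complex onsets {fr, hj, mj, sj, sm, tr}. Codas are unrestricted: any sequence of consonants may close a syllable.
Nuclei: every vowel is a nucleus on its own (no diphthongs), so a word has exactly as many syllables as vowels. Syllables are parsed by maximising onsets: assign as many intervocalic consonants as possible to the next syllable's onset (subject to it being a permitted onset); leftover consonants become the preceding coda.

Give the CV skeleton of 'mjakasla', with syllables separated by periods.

Vowels present: a, a, a; each is a nucleus, giving 3 syllables.
/a…a/ gap (V1→V2): just /k/ — single C goes to the following onset.
/a…a/ gap (V2→V3): /sl/; trying suffixes from longest down, /l/ is the first permitted one, so coda /s/ | onset /l/.
Result: mja.kas.la.
Mapping each syllable to C/V: /mja/ → CCV, /kas/ → CVC, /la/ → CV.

CCV.CVC.CV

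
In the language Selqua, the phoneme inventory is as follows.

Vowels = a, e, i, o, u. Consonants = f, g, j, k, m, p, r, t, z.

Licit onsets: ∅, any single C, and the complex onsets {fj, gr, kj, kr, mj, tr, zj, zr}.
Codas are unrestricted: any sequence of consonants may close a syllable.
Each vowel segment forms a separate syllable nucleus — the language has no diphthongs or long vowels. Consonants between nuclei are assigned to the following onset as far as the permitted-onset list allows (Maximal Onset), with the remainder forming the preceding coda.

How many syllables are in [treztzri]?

2

The vowels are e, i — 2 nuclei, so 2 syllables.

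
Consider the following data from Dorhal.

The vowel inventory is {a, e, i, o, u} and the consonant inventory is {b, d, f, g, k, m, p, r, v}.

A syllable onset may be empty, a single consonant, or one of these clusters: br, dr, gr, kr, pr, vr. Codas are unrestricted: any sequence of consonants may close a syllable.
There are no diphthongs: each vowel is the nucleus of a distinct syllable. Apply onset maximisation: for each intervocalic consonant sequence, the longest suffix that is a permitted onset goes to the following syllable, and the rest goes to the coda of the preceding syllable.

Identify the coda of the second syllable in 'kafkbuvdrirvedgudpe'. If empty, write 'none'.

Nuclei (vowels): a, u, i, e, u, e → 6 syllables.
V1 /a/ – V2 /u/: cluster /fkb/ — the longest permitted-onset suffix is /b/; onset = /b/, preceding coda = /fk/.
V2 /u/ – V3 /i/: cluster /vdr/ — the longest permitted-onset suffix is /dr/; onset = /dr/, preceding coda = /v/.
V3 /i/ – V4 /e/: /rv/ — longest licit onset from the right is /v/, leaving /r/ as coda.
V4 /e/ – V5 /u/: /dg/ splits as /d/ + /g/ (/g/ is the longest suffix that is a licit onset).
V5 /u/ – V6 /e/: /dp/; trying suffixes from longest down, /p/ is the first permitted one, so coda /d/ | onset /p/.
Syllabification: kafk.buv.drir.ved.gud.pe.
Syllable 2 is /buv/: onset /b/, nucleus /u/, coda /v/.

v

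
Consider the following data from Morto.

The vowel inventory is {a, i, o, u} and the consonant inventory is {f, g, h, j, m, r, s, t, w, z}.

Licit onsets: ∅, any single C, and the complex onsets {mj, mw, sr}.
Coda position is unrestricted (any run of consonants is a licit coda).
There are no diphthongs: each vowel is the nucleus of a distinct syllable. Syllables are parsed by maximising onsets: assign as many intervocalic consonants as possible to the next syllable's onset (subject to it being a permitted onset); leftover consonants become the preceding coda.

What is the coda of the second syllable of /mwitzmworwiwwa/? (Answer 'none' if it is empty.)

Nuclei (vowels): i, o, i, a → 4 syllables.
/i…o/ gap (V1→V2): cluster /tzmw/ — the longest permitted-onset suffix is /mw/; onset = /mw/, preceding coda = /tz/.
/o…i/ gap (V2→V3): /rw/ splits as /r/ + /w/ (/w/ is the longest suffix that is a licit onset).
/i…a/ gap (V3→V4): /ww/; trying suffixes from longest down, /w/ is the first permitted one, so coda /w/ | onset /w/.
Putting it together: mwitz.mwor.wiw.wa.
Syllable 2 is /mwor/: onset /mw/, nucleus /o/, coda /r/.

r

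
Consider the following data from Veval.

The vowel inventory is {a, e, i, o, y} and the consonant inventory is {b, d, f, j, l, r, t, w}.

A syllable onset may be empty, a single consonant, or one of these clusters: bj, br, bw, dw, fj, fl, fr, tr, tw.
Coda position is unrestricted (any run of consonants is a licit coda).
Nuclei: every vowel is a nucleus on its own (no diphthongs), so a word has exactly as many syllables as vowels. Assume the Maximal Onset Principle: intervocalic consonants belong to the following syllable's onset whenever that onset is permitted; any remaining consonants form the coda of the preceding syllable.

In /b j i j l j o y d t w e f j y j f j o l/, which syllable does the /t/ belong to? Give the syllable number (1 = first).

4

The vowels are i, o, y, e, y, o — 6 nuclei, so 6 syllables.
V1 /i/ – V2 /o/: cluster /jlj/ — the longest permitted-onset suffix is /j/; onset = /j/, preceding coda = /jl/.
V2 /o/ – V3 /y/: no consonants, so the boundary falls immediately after /o/.
V3 /y/ – V4 /e/: /dtw/ splits as /d/ + /tw/ (/tw/ is the longest suffix that is a licit onset).
V4 /e/ – V5 /y/: /fj/ is a licit onset in full, so it all attaches to the next syllable.
V5 /y/ – V6 /o/: /jfj/; trying suffixes from longest down, /fj/ is the first permitted one, so coda /j/ | onset /fj/.
Putting it together: bjijl.jo.yd.twe.fjyj.fjol.
The /t/ is in the onset of syllable 4 (/twe/).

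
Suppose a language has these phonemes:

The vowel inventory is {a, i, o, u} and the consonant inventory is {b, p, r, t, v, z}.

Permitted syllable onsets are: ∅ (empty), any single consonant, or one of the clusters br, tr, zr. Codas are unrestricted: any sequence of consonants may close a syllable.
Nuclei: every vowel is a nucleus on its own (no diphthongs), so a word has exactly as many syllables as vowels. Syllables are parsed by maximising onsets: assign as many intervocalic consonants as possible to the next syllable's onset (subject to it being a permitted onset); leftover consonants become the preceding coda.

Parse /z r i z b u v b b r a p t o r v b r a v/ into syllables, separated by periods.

Vowels present: i, u, a, o, a; each is a nucleus, giving 5 syllables.
Between /i/ (V1) and /u/ (V2): /zb/; trying suffixes from longest down, /b/ is the first permitted one, so coda /z/ | onset /b/.
Between /u/ (V2) and /a/ (V3): /vbbr/ splits as /vb/ + /br/ (/br/ is the longest suffix that is a licit onset).
Between /a/ (V3) and /o/ (V4): /pt/ — longest licit onset from the right is /t/, leaving /p/ as coda.
Between /o/ (V4) and /a/ (V5): cluster /rvbr/ — the longest permitted-onset suffix is /br/; onset = /br/, preceding coda = /rv/.

zriz.buvb.brap.torv.brav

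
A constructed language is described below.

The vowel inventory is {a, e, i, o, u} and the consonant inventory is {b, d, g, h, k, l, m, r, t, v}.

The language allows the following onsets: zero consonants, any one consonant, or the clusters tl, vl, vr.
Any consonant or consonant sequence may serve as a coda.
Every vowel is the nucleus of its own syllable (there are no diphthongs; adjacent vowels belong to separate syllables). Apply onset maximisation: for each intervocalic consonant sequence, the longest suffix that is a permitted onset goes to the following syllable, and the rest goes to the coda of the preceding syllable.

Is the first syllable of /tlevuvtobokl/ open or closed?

The vowels are e, u, o, o — 4 nuclei, so 4 syllables.
σ1/σ2 boundary: just /v/ — single C goes to the following onset.
σ2/σ3 boundary: cluster /vt/ — the longest permitted-onset suffix is /t/; onset = /t/, preceding coda = /v/.
σ3/σ4 boundary: /b/ is a single consonant, so it becomes the next onset.
So the parse is tle.vuv.to.bokl.
Syllable 1 is /tle/; it ends in its nucleus with no coda, so it is open.

open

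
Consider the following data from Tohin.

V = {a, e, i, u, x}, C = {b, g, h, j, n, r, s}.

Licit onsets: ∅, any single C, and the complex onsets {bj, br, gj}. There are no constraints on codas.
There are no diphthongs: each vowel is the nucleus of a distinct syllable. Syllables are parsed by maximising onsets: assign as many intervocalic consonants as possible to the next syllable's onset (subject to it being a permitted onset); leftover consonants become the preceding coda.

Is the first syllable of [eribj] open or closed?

open

Vowels present: e, i; each is a nucleus, giving 2 syllables.
/e…i/ gap (V1→V2): /r/ is a single consonant, so it becomes the next onset.
So the parse is e.ribj.
Syllable 1 is /e/; it ends in its nucleus with no coda, so it is open.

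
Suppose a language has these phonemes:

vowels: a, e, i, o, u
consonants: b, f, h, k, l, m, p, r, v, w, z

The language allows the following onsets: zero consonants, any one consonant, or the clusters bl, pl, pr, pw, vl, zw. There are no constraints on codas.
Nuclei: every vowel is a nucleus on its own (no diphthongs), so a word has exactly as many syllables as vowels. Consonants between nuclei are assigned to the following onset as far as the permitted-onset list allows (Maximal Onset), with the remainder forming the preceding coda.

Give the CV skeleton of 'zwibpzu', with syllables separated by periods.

CCVCC.CV

Nuclei (vowels): i, u → 2 syllables.
Between /i/ (V1) and /u/ (V2): /bpz/ splits as /bp/ + /z/ (/z/ is the longest suffix that is a licit onset).
Result: zwibp.zu.
Mapping each syllable to C/V: /zwibp/ → CCVCC, /zu/ → CV.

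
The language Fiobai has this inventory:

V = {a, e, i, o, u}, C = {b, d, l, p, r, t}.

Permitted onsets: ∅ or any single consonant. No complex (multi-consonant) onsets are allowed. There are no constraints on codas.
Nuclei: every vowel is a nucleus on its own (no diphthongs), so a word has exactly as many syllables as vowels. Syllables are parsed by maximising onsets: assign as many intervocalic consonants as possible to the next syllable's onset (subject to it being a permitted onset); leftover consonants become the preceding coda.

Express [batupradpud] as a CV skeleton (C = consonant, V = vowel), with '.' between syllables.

CV.CVC.CVC.CVC

The vowels are a, u, a, u — 4 nuclei, so 4 syllables.
σ1/σ2 boundary: /t/ → onset of the next syllable (single consonants are always licit onsets).
σ2/σ3 boundary: cluster /pr/ — the longest permitted-onset suffix is /r/; onset = /r/, preceding coda = /p/.
σ3/σ4 boundary: /dp/ splits as /d/ + /p/ (/p/ is the longest suffix that is a licit onset).
Result: ba.tup.rad.pud.
Mapping each syllable to C/V: /ba/ → CV, /tup/ → CVC, /rad/ → CVC, /pud/ → CVC.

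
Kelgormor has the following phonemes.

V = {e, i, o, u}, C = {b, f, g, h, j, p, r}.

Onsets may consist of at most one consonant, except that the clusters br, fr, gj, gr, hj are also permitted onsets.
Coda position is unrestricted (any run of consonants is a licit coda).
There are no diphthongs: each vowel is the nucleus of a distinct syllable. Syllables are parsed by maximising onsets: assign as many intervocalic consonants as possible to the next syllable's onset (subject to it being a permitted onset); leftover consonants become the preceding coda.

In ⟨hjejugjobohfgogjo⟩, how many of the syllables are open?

The vowels are e, u, o, o, o, o — 6 nuclei, so 6 syllables.
/e…u/ gap (V1→V2): /j/ is a single consonant, so it becomes the next onset.
/u…o/ gap (V2→V3): /gj/ — entire cluster is a permitted onset → onset /gj/, coda ∅.
/o…o/ gap (V3→V4): /b/ is a single consonant, so it becomes the next onset.
/o…o/ gap (V4→V5): /hfg/ splits as /hf/ + /g/ (/g/ is the longest suffix that is a licit onset).
/o…o/ gap (V5→V6): /gj/ — entire cluster is a permitted onset → onset /gj/, coda ∅.
Syllabification: hje.ju.gjo.bohf.go.gjo.
Classifying each syllable: /hje/ (open), /ju/ (open), /gjo/ (open), /bohf/ (closed), /go/ (open), /gjo/ (open).
Open syllables: 5.

5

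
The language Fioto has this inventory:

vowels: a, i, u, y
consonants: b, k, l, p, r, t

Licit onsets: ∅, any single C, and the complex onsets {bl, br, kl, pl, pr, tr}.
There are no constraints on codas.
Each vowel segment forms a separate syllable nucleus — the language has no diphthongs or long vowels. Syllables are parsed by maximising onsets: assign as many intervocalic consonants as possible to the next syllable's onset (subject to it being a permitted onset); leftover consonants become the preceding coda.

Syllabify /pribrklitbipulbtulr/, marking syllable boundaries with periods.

Nuclei (vowels): i, i, i, u, u → 5 syllables.
/i…i/ gap (V1→V2): /brkl/; trying suffixes from longest down, /kl/ is the first permitted one, so coda /br/ | onset /kl/.
/i…i/ gap (V2→V3): /tb/ splits as /t/ + /b/ (/b/ is the longest suffix that is a licit onset).
/i…u/ gap (V3→V4): /p/ → onset of the next syllable (single consonants are always licit onsets).
/u…u/ gap (V4→V5): /lbt/; trying suffixes from longest down, /t/ is the first permitted one, so coda /lb/ | onset /t/.

pribr.klit.bi.pulb.tulr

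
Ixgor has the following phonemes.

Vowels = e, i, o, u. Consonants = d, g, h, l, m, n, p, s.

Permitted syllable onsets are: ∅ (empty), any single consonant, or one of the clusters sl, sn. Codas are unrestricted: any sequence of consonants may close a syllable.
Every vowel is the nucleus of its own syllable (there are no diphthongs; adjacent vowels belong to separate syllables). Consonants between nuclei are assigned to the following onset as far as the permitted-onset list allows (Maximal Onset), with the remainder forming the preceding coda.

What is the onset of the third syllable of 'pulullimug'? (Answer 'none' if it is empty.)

Vowels present: u, u, i, u; each is a nucleus, giving 4 syllables.
Between /u/ (V1) and /u/ (V2): just /l/ — single C goes to the following onset.
Between /u/ (V2) and /i/ (V3): cluster /ll/ — the longest permitted-onset suffix is /l/; onset = /l/, preceding coda = /l/.
Between /i/ (V3) and /u/ (V4): just /m/ — single C goes to the following onset.
So the parse is pu.lul.li.mug.
Syllable 3 is /li/: onset /l/, nucleus /i/, coda ∅.

l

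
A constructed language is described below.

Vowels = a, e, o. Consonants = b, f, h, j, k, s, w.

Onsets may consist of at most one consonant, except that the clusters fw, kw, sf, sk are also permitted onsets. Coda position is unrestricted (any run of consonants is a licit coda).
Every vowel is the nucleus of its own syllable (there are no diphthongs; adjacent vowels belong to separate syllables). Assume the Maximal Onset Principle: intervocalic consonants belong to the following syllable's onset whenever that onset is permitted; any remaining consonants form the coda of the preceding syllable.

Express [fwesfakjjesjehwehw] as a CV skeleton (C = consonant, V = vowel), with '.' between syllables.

CCV.CCVCC.CVC.CVC.CVCC

Nuclei (vowels): e, a, e, e, e → 5 syllables.
σ1/σ2 boundary: /sf/ — entire cluster is a permitted onset → onset /sf/, coda ∅.
σ2/σ3 boundary: cluster /kjj/ — the longest permitted-onset suffix is /j/; onset = /j/, preceding coda = /kj/.
σ3/σ4 boundary: /sj/ splits as /s/ + /j/ (/j/ is the longest suffix that is a licit onset).
σ4/σ5 boundary: /hw/ — longest licit onset from the right is /w/, leaving /h/ as coda.
Syllabification: fwe.sfakj.jes.jeh.wehw.
Mapping each syllable to C/V: /fwe/ → CCV, /sfakj/ → CCVCC, /jes/ → CVC, /jeh/ → CVC, /wehw/ → CVCC.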